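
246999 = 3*82333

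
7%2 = 1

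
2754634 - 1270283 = 1484351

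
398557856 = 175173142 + 223384714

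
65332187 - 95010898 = -29678711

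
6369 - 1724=4645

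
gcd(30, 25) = 5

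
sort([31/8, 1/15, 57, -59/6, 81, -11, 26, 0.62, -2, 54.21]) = [-11, -59/6, -2, 1/15, 0.62, 31/8, 26, 54.21, 57, 81]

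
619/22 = 28 + 3/22 ≈ 28.14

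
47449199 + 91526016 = 138975215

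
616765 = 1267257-650492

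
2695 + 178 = 2873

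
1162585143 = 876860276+285724867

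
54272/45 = 1206+2/45 ≈ 1206.04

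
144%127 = 17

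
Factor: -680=-1*2^3*5^1*17^1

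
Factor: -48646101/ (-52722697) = 3^1*7^1*2316481^1*52722697^ (-1)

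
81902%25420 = 5642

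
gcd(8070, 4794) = 6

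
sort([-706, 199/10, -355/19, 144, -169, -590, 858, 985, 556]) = [-706, -590, -169, -355/19, 199/10, 144, 556, 858, 985]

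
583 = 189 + 394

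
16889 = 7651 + 9238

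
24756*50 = 1237800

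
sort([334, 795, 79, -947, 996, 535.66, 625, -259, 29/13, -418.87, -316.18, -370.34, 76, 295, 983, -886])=[-947, -886, -418.87, -370.34, -316.18, -259, 29/13, 76, 79, 295, 334, 535.66, 625, 795, 983, 996]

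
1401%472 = 457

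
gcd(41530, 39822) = 2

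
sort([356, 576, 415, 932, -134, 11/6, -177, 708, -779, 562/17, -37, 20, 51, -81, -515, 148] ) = [-779, -515, -177, -134, -81, -37, 11/6, 20, 562/17, 51, 148, 356, 415, 576, 708, 932] 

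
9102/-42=-216 - 5/7 ≈ -216.71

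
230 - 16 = 214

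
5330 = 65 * 82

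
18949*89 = 1686461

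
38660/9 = 4295 + 5/9 ≈ 4295.56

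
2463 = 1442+1021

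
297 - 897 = -600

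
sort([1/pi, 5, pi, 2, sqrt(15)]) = [1/pi, 2, pi, sqrt(15), 5]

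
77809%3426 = 2437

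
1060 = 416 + 644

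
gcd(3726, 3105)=621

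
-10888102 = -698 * 15599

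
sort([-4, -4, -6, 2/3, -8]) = [-8, -6, -4, -4, 2/3]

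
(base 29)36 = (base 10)93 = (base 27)3c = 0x5d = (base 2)1011101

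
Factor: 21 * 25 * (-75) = -1 * 3^2 * 5^4 * 7^1 = -39375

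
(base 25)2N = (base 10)73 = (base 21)3A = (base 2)1001001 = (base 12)61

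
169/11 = 15 + 4/11 ≈ 15.36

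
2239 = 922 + 1317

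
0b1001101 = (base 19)41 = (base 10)77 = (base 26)2p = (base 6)205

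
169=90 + 79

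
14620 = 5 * 2924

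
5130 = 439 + 4691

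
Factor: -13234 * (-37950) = 2^2 * 3^1 * 5^2 * 11^1 * 13^1 * 23^1 * 509^1 = 502230300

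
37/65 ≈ 0.569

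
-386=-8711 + 8325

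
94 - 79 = 15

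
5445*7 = 38115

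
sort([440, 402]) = [402, 440]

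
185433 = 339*547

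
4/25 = 0.16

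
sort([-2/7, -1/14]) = [-2/7, -1/14]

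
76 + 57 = 133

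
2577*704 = 1814208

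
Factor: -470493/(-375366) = 2^(-1)*3^1*61^1*73^(-1) = 183/146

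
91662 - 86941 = 4721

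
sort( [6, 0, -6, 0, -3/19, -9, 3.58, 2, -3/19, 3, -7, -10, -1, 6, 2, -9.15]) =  [-10, -9.15, -9, -7, -6, -1, -3/19, -3/19, 0, 0, 2, 2, 3, 3.58, 6, 6]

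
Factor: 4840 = 2^3*5^1*11^2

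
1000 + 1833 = 2833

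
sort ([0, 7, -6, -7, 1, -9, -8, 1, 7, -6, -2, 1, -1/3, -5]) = [-9, -8, -7, -6, -6, -5, -2, -1/3, 0, 1, 1, 1, 7, 7]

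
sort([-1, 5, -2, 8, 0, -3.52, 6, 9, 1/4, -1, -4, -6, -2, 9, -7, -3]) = [-7, -6, -4, -3.52, -3, -2, -2, -1, -1, 0, 1/4, 5, 6, 8, 9, 9]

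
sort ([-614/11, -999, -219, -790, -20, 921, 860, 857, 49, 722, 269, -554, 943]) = [-999, -790, -554, -219, -614/11, -20, 49, 269, 722, 857, 860, 921, 943]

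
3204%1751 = 1453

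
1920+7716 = 9636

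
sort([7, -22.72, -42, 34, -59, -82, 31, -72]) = [-82, -72, -59, -42, -22.72, 7, 31, 34]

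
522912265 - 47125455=475786810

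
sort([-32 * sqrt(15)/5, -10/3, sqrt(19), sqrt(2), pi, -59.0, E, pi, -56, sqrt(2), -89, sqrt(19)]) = [-89, -59.0, -56, -32 * sqrt(15)/5, -10/3, sqrt(2), sqrt(2), E, pi, pi, sqrt(19), sqrt(19)]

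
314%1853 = 314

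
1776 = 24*74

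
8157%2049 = 2010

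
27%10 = 7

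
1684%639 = 406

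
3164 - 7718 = -4554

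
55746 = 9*6194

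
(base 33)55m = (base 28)754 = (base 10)5632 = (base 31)5ql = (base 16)1600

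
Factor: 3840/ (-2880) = -1*2^2*3^ (-1) = -4/3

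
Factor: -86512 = -1*2^4*5407^1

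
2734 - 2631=103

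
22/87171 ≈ 0.000252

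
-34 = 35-69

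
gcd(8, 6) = 2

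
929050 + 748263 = 1677313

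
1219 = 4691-3472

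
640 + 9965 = 10605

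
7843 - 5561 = 2282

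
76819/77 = 997 + 50/77 ≈ 997.65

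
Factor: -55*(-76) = 2^2*5^1*11^1*19^1 = 4180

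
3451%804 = 235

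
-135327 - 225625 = -360952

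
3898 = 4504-606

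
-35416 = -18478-16938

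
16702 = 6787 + 9915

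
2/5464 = 1/2732 ≈ 0.000366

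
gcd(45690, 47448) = 6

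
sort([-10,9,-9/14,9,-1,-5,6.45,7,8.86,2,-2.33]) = [-10,-5,-2.33,-1,-9/14,2,6.45,7,8.86,9,9]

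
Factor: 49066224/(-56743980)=-1 * 2^2 * 5^(-1) * 487^1 * 2099^1 * 945733^(-1)=-4088852/4728665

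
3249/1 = 3249 = 3249.00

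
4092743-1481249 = 2611494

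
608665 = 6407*95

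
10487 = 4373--6114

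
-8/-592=1/74 ≈ 0.0135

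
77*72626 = 5592202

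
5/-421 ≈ -0.0119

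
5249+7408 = 12657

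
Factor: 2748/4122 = 2^1*3^(-1) = 2/3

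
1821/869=2 + 83/869 ≈ 2.10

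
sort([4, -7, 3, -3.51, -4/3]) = [-7, -3.51, -4/3, 3, 4]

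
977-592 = 385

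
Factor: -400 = -1*2^4*5^2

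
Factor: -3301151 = -1 * 7^1 * 471593^1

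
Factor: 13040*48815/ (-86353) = -1*2^4*5^2*13^1*163^1*751^1*86353^ (-1) = -636547600/86353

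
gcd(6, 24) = 6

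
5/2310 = 1/462 ≈ 0.00216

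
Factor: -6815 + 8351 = 2^9 * 3^1 = 1536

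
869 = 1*869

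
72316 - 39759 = 32557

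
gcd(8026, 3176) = 2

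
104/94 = 1+5/47 ≈ 1.11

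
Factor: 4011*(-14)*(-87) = 2^1*3^2*7^2*29^1*191^1 = 4885398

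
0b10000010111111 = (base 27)bdd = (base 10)8383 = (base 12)4a27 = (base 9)12444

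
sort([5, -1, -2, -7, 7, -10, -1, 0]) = [-10, -7, -2, -1, -1, 0, 5, 7]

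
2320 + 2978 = 5298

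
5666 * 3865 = 21899090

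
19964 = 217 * 92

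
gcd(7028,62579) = 1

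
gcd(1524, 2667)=381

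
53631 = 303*177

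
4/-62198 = -2/31099≈-0.0000643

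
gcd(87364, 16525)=1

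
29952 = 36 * 832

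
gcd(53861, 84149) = 1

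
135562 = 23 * 5894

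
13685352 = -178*(-76884)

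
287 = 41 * 7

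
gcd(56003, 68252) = 1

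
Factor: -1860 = -1*2^2*3^1*5^1*31^1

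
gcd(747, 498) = 249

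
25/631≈0.0396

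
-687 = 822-1509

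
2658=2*1329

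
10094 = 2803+7291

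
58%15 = 13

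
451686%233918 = 217768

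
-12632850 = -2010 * 6285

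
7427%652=255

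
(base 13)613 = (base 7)3001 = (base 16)406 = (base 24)1im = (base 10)1030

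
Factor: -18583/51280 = -1*2^(-4)*5^(-1)*641^(-1)*18583^1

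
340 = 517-177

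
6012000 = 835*7200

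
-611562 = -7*87366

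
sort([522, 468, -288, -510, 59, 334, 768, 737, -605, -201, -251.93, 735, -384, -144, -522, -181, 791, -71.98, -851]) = [-851, -605, -522, -510, -384, -288, -251.93, -201, -181, -144, -71.98, 59, 334, 468, 522, 735, 737, 768, 791]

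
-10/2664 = -5/1332 ≈ -0.00375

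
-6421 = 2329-8750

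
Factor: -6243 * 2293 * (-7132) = 2^2 * 3^1 * 1783^1 * 2081^1 * 2293^1 = 102095999268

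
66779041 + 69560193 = 136339234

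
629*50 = 31450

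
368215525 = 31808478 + 336407047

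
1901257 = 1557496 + 343761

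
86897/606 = 143 + 239/606≈143.39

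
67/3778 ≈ 0.0177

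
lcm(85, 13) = 1105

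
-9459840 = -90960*104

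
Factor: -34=-1 * 2^1 * 17^1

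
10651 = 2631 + 8020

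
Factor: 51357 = 3^1 * 17^1 * 19^1 * 53^1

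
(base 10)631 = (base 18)1h1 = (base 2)1001110111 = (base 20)1bb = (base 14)331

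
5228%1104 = 812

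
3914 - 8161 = -4247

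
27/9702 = 3/1078 ≈ 0.00278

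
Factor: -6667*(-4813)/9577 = 59^1*61^(-1)*113^1*157^(-1)*4813^1 = 32088271/9577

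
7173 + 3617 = 10790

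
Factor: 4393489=4393489^1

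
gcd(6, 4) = 2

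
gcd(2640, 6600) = 1320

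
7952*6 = 47712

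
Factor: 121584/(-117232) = -1*3^1*149^1*431^(-1) = -447/431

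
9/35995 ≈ 0.000250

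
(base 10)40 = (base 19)22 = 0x28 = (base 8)50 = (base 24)1g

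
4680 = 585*8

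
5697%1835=192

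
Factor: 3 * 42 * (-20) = -1 * 2^3 * 3^2 * 5^1 * 7^1 = -2520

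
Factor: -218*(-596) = 2^3*109^1*149^1 = 129928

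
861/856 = 1+5/856 ≈ 1.01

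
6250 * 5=31250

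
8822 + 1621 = 10443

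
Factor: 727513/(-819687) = -1*3^(-1)*11^(-1)*23^1*47^1*59^(-1)*421^(-1)*673^1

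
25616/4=6404=6404.00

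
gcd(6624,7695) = 9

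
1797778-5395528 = -3597750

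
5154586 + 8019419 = 13174005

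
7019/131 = 53 + 76/131≈53.58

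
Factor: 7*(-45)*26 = -1*2^1*3^2*5^1*7^1*13^1 = -8190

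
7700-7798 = -98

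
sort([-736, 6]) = [-736, 6]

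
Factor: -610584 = -1 * 2^3 * 3^1 * 13^1 * 19^1 * 103^1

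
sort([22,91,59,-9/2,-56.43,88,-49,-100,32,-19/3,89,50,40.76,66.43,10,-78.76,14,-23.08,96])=[-100,-78.76,-56.43,-49,-23.08,-19/3,-9/2,10,14,22,32,40.76,50,59,66.43,88,89,91,96]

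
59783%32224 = 27559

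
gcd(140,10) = 10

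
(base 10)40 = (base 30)1a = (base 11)37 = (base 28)1c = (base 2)101000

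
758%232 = 62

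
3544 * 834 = 2955696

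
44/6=7+1/3 ≈ 7.33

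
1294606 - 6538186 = -5243580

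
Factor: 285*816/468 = 2^2*5^1*13^(-1)*17^1*19^1 = 6460/13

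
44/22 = 2 = 2.00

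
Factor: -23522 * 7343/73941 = -1 * 2^1 * 3^(-1) * 7^(-1) * 19^1 * 503^(-1) * 619^1 * 1049^1 = -24674578/10563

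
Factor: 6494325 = 3^1*5^2*131^1*661^1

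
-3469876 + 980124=-2489752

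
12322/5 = 2464+2/5 = 2464.40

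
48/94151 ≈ 0.000510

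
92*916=84272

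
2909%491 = 454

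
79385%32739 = 13907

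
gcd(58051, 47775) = 7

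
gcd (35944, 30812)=4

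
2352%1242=1110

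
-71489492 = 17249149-88738641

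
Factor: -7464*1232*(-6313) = 2^7*3^1*7^1*11^1*59^1*107^1*311^1 = 58052125824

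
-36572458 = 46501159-83073617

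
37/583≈0.0635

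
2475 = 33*75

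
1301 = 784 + 517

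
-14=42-56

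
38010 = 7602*5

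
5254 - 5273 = -19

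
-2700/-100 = 27 = 27.00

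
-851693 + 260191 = -591502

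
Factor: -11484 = -1 * 2^2 * 3^2 * 11^1 * 29^1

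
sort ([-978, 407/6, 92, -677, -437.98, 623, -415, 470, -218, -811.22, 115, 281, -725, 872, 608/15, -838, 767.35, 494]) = [-978, -838, -811.22, -725, -677, -437.98, -415, -218, 608/15, 407/6, 92, 115, 281, 470, 494, 623, 767.35, 872]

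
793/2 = 396+1/2 = 396.50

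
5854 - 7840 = -1986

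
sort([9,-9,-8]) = [-9,-8,9]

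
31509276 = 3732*8443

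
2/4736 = 1/2368≈0.000422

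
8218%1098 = 532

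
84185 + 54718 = 138903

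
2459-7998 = -5539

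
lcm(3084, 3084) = 3084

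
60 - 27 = 33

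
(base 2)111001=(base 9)63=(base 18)33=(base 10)57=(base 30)1r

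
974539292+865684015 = 1840223307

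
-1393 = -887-506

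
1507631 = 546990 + 960641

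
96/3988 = 24/997 ≈ 0.0241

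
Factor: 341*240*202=2^5*3^1*5^1*11^1*31^1*101^1=16531680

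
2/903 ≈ 0.00221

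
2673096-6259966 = -3586870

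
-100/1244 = -25/311 ≈ -0.0804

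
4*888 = 3552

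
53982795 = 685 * 78807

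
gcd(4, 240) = 4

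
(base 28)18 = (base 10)36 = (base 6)100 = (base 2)100100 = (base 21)1f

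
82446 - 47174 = 35272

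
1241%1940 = 1241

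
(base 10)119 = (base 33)3k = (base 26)4f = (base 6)315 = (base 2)1110111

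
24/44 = 6/11 ≈ 0.545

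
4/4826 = 2/2413 ≈ 0.000829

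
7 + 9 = 16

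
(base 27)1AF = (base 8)1766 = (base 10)1014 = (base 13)600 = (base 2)1111110110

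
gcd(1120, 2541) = 7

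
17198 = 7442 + 9756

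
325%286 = 39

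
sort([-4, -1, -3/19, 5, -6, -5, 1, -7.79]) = [-7.79, -6, -5, -4, -1, -3/19, 1, 5]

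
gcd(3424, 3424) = 3424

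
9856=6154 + 3702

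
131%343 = 131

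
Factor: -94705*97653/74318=-1*2^(-1)*3^1*5^1*13^1*31^1*43^1*47^1*757^1*37159^(-1)=-9248227365/74318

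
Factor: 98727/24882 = 2^(-1) * 11^(-1) * 13^(-1) * 29^(-1) * 32909^1 = 32909/8294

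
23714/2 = 11857 = 11857.00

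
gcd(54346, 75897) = 937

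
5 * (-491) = -2455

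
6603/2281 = 2 + 2041/2281 ≈ 2.89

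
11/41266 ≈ 0.000267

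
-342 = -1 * 342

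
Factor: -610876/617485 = -1 * 2^2 * 5^(-1) * 7^1 * 11^(-1) * 103^(-1) * 109^(-1) * 21817^1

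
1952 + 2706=4658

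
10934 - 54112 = -43178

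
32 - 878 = -846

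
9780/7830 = 326/261 ≈ 1.25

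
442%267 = 175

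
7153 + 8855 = 16008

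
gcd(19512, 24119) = 271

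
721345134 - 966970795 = -245625661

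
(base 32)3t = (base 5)1000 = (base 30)45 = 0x7d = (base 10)125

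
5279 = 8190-2911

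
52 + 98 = 150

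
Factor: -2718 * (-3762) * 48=2^6 * 3^5 * 11^1 * 19^1 * 151^1=490805568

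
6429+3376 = 9805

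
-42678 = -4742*9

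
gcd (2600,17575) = 25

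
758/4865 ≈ 0.156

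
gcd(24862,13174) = 2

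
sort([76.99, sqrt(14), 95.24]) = [sqrt(14), 76.99, 95.24]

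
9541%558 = 55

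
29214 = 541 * 54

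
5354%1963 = 1428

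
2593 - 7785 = -5192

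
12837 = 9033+3804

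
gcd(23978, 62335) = 1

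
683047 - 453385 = 229662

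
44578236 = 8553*5212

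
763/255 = 2 + 253/255 ≈ 2.99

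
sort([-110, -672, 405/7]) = [-672, -110, 405/7]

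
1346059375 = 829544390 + 516514985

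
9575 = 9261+314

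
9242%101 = 51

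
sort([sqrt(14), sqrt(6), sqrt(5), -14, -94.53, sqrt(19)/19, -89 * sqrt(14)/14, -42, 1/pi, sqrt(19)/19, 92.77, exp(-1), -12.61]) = [-94.53, -42, -89 * sqrt(14)/14, -14, -12.61, sqrt(19)/19, sqrt(19)/19, 1/pi, exp(-1), sqrt(5), sqrt(6), sqrt(14), 92.77]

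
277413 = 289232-11819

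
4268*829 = 3538172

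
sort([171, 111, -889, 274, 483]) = [-889, 111, 171, 274, 483]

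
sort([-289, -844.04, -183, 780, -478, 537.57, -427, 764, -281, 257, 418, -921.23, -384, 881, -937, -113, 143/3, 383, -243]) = [-937, -921.23, -844.04, -478, -427, -384, -289, -281, -243, -183, -113, 143/3, 257, 383, 418, 537.57, 764, 780, 881]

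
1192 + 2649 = 3841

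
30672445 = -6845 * (-4481)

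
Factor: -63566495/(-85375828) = 2^(-2) * 5^1 * 19^1 * 669121^1 * 21343957^(-1)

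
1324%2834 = 1324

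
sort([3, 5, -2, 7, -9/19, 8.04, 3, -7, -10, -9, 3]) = [-10, -9, -7, -2, -9/19, 3, 3, 3, 5, 7, 8.04]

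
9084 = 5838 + 3246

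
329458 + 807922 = 1137380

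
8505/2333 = 3 + 1506/2333 ≈ 3.65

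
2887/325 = 8 + 287/325 ≈ 8.88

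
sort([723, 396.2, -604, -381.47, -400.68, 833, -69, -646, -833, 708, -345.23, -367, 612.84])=[-833, -646, -604, -400.68, -381.47, -367, -345.23, -69, 396.2, 612.84, 708, 723, 833]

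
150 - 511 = -361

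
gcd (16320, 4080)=4080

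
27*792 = 21384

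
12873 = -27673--40546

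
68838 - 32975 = 35863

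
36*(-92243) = -3320748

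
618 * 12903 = 7974054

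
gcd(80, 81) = 1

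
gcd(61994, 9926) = 2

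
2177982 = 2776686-598704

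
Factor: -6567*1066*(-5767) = 2^1*3^1*11^1*13^1*41^1*73^1*79^1*199^1 = 40371433674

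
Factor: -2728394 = -1*2^1*181^1*7537^1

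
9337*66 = 616242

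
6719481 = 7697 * 873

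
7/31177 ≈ 0.000225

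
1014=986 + 28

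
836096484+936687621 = 1772784105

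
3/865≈0.00347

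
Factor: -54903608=-1*2^3*17^1*403703^1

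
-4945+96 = -4849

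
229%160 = 69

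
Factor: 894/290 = 3^1 * 5^(-1) * 29^(-1) * 149^1 = 447/145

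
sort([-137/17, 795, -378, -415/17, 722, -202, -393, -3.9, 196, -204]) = [-393, -378, -204, -202, -415/17, -137/17, -3.9, 196, 722, 795]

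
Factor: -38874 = -1 * 2^1 * 3^1 * 11^1 * 19^1 * 31^1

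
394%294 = 100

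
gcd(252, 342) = 18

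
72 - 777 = -705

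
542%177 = 11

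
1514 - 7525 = -6011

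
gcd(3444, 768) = 12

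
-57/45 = -19/15 ≈ -1.27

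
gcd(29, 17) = 1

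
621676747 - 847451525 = -225774778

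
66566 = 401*166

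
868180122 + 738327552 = 1606507674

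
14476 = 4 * 3619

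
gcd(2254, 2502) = 2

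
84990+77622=162612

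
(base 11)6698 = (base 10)8819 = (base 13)4025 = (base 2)10001001110011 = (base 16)2273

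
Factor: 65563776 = 2^7*3^3*61^1*311^1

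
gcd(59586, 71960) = 2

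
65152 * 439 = 28601728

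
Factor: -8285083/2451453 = -1*3^(-1)*19^1*23^1*18959^1*817151^(-1)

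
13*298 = 3874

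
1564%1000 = 564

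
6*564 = 3384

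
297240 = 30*9908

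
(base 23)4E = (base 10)106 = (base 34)34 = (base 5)411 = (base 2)1101010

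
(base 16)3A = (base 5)213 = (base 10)58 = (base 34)1O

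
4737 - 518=4219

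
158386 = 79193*2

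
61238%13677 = 6530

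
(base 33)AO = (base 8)542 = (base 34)AE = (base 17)13E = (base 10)354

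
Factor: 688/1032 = 2^1 * 3^(-1) = 2/3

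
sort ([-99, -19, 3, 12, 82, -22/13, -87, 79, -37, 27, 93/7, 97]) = [-99, -87, -37, -19, -22/13, 3, 12, 93/7, 27, 79, 82, 97]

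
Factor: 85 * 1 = 5^1 * 17^1 = 85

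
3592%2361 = 1231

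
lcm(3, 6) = 6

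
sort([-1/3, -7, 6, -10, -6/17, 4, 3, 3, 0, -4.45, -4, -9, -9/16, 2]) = [-10, -9, -7, -4.45, -4, -9/16, -6/17, -1/3, 0, 2, 3, 3, 4, 6]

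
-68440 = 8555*(-8)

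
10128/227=44 + 140/227 ≈ 44.62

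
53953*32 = 1726496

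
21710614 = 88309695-66599081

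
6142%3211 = 2931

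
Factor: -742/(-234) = 3^(-2)*7^1*13^(-1)*53^1 = 371/117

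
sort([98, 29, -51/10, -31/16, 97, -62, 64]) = [-62, -51/10, -31/16, 29, 64, 97, 98]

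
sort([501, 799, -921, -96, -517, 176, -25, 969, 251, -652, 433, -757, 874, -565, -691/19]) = [-921, -757, -652, -565, -517, -96, -691/19, -25, 176, 251, 433, 501, 799, 874, 969]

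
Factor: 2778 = 2^1*3^1*463^1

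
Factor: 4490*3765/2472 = 2^(-2)*5^2*103^(-1)*251^1*449^1 = 2817475/412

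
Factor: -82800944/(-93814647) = 2^4*3^(-1)*19^(-1)*37^(-1)*44483^(-1)*5175059^1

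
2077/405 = 5 + 52/405 ≈ 5.13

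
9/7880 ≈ 0.00114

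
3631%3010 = 621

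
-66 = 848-914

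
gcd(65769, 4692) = 3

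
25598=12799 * 2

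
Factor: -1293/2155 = -1*3^1*5^(-1) = -3/5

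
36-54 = -18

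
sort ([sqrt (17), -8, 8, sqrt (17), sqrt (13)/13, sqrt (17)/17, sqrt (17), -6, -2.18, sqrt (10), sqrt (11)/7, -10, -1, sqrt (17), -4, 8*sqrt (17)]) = [-10, -8, -6, -4, -2.18, -1, sqrt (17)/17, sqrt (13)/13, sqrt (11)/7, sqrt (10), sqrt (17), sqrt (17), sqrt (17), sqrt (17), 8, 8*sqrt (17)]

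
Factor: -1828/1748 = -1*19^(-1)*23^(-1)*457^1 = -457/437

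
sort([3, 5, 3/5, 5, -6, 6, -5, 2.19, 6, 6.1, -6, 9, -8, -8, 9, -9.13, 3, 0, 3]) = [-9.13, -8, -8, -6, -6, -5, 0, 3/5, 2.19, 3, 3, 3, 5, 5, 6, 6, 6.1, 9, 9]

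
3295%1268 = 759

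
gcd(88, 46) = 2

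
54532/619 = 88 + 60/619 ≈ 88.10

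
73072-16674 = 56398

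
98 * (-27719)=-2716462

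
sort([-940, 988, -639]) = [-940, -639, 988]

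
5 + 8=13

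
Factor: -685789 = -1 * 13^1 * 71^1 * 743^1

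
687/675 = 229/225 ≈ 1.02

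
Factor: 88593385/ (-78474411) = -1 * 3^ (-2) * 5^1 * 8719379^ (-1) * 17718677^1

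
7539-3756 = 3783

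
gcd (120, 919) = 1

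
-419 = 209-628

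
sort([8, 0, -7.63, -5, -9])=[-9, -7.63, -5, 0, 8]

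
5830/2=2915=2915.00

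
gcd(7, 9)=1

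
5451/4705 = 1 + 746/4705 ≈ 1.16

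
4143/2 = 2071 + 1/2 = 2071.50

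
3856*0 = 0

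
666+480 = 1146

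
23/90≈0.256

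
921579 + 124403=1045982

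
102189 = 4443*23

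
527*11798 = 6217546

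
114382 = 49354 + 65028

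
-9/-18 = 1/2 = 0.50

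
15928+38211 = 54139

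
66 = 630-564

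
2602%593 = 230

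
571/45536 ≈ 0.0125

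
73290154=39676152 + 33614002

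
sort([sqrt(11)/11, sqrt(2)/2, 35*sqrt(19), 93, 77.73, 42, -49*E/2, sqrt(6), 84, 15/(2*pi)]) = [-49*E/2, sqrt(11)/11, sqrt(2)/2, 15/(2*pi), sqrt(6), 42, 77.73, 84, 93, 35*sqrt(19)]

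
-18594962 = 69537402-88132364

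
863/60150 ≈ 0.0143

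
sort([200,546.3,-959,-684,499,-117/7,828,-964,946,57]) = [-964,-959,-684,-117/7,57,200,499,546.3,828,946]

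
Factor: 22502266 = 2^1*11251133^1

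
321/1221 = 107/407 ≈ 0.263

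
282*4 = 1128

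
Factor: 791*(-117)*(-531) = 3^4*7^1*13^1*59^1*113^1 = 49142457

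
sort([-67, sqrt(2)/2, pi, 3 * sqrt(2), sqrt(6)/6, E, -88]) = [-88, -67, sqrt(6)/6, sqrt(2)/2, E, pi, 3 * sqrt(2)]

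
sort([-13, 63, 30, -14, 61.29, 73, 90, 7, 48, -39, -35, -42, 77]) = [-42, -39, -35, -14, -13, 7, 30, 48, 61.29, 63, 73, 77, 90]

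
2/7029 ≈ 0.000285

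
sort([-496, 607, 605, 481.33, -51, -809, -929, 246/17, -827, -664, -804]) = [-929, -827, -809, -804, -664, -496, -51, 246/17, 481.33, 605, 607]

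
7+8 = 15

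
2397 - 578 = 1819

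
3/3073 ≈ 0.000976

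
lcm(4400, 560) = 30800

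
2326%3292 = 2326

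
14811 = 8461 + 6350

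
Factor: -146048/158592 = -1*3^(-1)*59^(-1)*163^1 = -163/177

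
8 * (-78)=-624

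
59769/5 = 11953 + 4/5 = 11953.80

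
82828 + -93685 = -10857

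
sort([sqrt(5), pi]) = [sqrt(5), pi]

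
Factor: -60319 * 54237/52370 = -1 * 2^(-1) * 3^1 * 5^(-1) * 7^2 * 101^1 * 179^1 * 1231^1 * 5237^(-1) = -3271521603/52370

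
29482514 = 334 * 88271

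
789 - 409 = 380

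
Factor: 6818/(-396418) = -1*7^1*11^(-1)*37^(-1) = -7/407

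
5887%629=226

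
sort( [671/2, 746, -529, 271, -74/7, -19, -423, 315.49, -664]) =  [-664, -529, -423, -19, -74/7, 271, 315.49, 671/2, 746]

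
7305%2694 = 1917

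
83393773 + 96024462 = 179418235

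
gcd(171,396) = 9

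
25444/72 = 353 + 7/18 ≈ 353.39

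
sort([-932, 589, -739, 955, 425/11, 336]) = [-932, -739, 425/11, 336, 589, 955]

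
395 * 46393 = 18325235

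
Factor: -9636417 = -1 * 3^2 * 7^1 * 152959^1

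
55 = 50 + 5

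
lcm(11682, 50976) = 560736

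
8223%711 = 402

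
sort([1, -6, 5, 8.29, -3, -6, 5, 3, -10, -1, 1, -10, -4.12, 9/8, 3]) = [-10, -10, -6, -6, -4.12, -3, -1, 1, 1, 9/8, 3, 3, 5, 5, 8.29]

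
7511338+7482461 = 14993799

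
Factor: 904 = 2^3*113^1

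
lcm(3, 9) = 9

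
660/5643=20/171 ≈ 0.117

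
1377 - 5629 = -4252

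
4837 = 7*691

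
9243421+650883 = 9894304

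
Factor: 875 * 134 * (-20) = -1 * 2^3 * 5^4 * 7^1 * 67^1 = -2345000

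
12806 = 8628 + 4178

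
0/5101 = 0 = 0.00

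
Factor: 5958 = 2^1*3^2*331^1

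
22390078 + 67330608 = 89720686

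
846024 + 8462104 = 9308128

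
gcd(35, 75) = 5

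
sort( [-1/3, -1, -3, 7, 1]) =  [-3, -1, -1/3, 1, 7]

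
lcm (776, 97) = 776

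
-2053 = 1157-3210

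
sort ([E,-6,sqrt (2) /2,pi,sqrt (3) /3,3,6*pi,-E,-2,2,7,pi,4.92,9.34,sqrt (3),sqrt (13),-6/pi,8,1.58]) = [-6,-E,-2,-6/pi,sqrt (3) /3,sqrt (2) /2,1.58,sqrt (3),2,E,3,pi,pi,sqrt (13),4.92,7,8,9.34,6*pi]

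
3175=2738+437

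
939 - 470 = 469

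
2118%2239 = 2118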